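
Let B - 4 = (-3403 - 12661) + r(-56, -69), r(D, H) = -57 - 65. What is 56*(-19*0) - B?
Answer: 16182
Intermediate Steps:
r(D, H) = -122
B = -16182 (B = 4 + ((-3403 - 12661) - 122) = 4 + (-16064 - 122) = 4 - 16186 = -16182)
56*(-19*0) - B = 56*(-19*0) - 1*(-16182) = 56*0 + 16182 = 0 + 16182 = 16182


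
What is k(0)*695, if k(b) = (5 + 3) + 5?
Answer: 9035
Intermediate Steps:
k(b) = 13 (k(b) = 8 + 5 = 13)
k(0)*695 = 13*695 = 9035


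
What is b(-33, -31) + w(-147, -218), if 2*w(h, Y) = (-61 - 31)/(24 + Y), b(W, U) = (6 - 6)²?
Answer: 23/97 ≈ 0.23711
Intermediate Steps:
b(W, U) = 0 (b(W, U) = 0² = 0)
w(h, Y) = -46/(24 + Y) (w(h, Y) = ((-61 - 31)/(24 + Y))/2 = (-92/(24 + Y))/2 = -46/(24 + Y))
b(-33, -31) + w(-147, -218) = 0 - 46/(24 - 218) = 0 - 46/(-194) = 0 - 46*(-1/194) = 0 + 23/97 = 23/97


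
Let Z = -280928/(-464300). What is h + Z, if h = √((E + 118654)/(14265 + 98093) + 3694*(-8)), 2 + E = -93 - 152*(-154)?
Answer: 70232/116075 + 3*I*√41450884262038/112358 ≈ 0.60506 + 171.9*I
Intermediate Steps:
Z = 70232/116075 (Z = -280928*(-1/464300) = 70232/116075 ≈ 0.60506)
E = 23313 (E = -2 + (-93 - 152*(-154)) = -2 + (-93 + 23408) = -2 + 23315 = 23313)
h = 3*I*√41450884262038/112358 (h = √((23313 + 118654)/(14265 + 98093) + 3694*(-8)) = √(141967/112358 - 29552) = √(-3320261649/112358) = 3*I*√41450884262038/112358 ≈ 171.9*I)
h + Z = 3*I*√41450884262038/112358 + 70232/116075 = 70232/116075 + 3*I*√41450884262038/112358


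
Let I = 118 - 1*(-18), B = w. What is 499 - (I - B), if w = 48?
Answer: 411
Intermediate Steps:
B = 48
I = 136 (I = 118 + 18 = 136)
499 - (I - B) = 499 - (136 - 1*48) = 499 - (136 - 48) = 499 - 1*88 = 499 - 88 = 411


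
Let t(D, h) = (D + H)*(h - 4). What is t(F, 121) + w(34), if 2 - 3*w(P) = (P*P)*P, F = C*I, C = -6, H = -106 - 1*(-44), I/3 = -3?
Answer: -42110/3 ≈ -14037.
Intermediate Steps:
I = -9 (I = 3*(-3) = -9)
H = -62 (H = -106 + 44 = -62)
F = 54 (F = -6*(-9) = 54)
t(D, h) = (-62 + D)*(-4 + h) (t(D, h) = (D - 62)*(h - 4) = (-62 + D)*(-4 + h))
w(P) = 2/3 - P**3/3 (w(P) = 2/3 - P*P*P/3 = 2/3 - P**2*P/3 = 2/3 - P**3/3)
t(F, 121) + w(34) = (248 - 62*121 - 4*54 + 54*121) + (2/3 - 1/3*34**3) = (248 - 7502 - 216 + 6534) + (2/3 - 1/3*39304) = -936 + (2/3 - 39304/3) = -936 - 39302/3 = -42110/3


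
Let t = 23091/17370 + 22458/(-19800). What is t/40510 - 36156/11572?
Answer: -21201203947727/6785615397000 ≈ -3.1244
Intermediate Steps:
t = 124271/636900 (t = 23091*(1/17370) + 22458*(-1/19800) = 7697/5790 - 3743/3300 = 124271/636900 ≈ 0.19512)
t/40510 - 36156/11572 = (124271/636900)/40510 - 36156/11572 = (124271/636900)*(1/40510) - 36156*1/11572 = 124271/25800819000 - 9039/2893 = -21201203947727/6785615397000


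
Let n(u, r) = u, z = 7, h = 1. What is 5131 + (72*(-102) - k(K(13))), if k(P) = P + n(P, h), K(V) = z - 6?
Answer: -2215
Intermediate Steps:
K(V) = 1 (K(V) = 7 - 6 = 1)
k(P) = 2*P (k(P) = P + P = 2*P)
5131 + (72*(-102) - k(K(13))) = 5131 + (72*(-102) - 2) = 5131 + (-7344 - 1*2) = 5131 + (-7344 - 2) = 5131 - 7346 = -2215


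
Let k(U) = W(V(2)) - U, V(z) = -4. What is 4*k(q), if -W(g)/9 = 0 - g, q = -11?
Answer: -100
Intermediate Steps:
W(g) = 9*g (W(g) = -9*(0 - g) = -(-9)*g = 9*g)
k(U) = -36 - U (k(U) = 9*(-4) - U = -36 - U)
4*k(q) = 4*(-36 - 1*(-11)) = 4*(-36 + 11) = 4*(-25) = -100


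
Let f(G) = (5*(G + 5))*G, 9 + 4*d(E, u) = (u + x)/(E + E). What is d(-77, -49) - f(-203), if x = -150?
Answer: -123798707/616 ≈ -2.0097e+5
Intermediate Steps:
d(E, u) = -9/4 + (-150 + u)/(8*E) (d(E, u) = -9/4 + ((u - 150)/(E + E))/4 = -9/4 + ((-150 + u)/((2*E)))/4 = -9/4 + ((-150 + u)*(1/(2*E)))/4 = -9/4 + ((-150 + u)/(2*E))/4 = -9/4 + (-150 + u)/(8*E))
f(G) = G*(25 + 5*G) (f(G) = (5*(5 + G))*G = (25 + 5*G)*G = G*(25 + 5*G))
d(-77, -49) - f(-203) = (⅛)*(-150 - 49 - 18*(-77))/(-77) - 5*(-203)*(5 - 203) = (⅛)*(-1/77)*(-150 - 49 + 1386) - 5*(-203)*(-198) = (⅛)*(-1/77)*1187 - 1*200970 = -1187/616 - 200970 = -123798707/616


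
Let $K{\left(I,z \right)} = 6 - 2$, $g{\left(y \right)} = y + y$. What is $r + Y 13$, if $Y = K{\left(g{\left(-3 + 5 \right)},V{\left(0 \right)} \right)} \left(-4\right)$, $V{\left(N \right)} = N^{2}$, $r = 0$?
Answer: $-208$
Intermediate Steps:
$g{\left(y \right)} = 2 y$
$K{\left(I,z \right)} = 4$ ($K{\left(I,z \right)} = 6 - 2 = 4$)
$Y = -16$ ($Y = 4 \left(-4\right) = -16$)
$r + Y 13 = 0 - 208 = -208$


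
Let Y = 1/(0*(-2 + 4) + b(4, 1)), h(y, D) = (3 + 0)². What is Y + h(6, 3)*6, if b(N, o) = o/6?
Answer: 60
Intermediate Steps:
b(N, o) = o/6 (b(N, o) = o*(⅙) = o/6)
h(y, D) = 9 (h(y, D) = 3² = 9)
Y = 6 (Y = 1/(0*(-2 + 4) + (⅙)*1) = 1/(0*2 + ⅙) = 1/(0 + ⅙) = 1/(⅙) = 6)
Y + h(6, 3)*6 = 6 + 9*6 = 6 + 54 = 60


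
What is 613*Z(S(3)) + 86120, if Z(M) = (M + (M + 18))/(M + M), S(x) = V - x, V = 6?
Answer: 88572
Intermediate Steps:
S(x) = 6 - x
Z(M) = (18 + 2*M)/(2*M) (Z(M) = (M + (18 + M))/((2*M)) = (18 + 2*M)*(1/(2*M)) = (18 + 2*M)/(2*M))
613*Z(S(3)) + 86120 = 613*((9 + (6 - 1*3))/(6 - 1*3)) + 86120 = 613*((9 + (6 - 3))/(6 - 3)) + 86120 = 613*((9 + 3)/3) + 86120 = 613*((⅓)*12) + 86120 = 613*4 + 86120 = 2452 + 86120 = 88572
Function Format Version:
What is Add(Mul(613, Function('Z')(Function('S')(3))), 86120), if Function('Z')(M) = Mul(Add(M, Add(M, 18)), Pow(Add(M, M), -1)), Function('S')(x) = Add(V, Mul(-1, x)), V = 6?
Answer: 88572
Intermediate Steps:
Function('S')(x) = Add(6, Mul(-1, x))
Function('Z')(M) = Mul(Rational(1, 2), Pow(M, -1), Add(18, Mul(2, M))) (Function('Z')(M) = Mul(Add(M, Add(18, M)), Pow(Mul(2, M), -1)) = Mul(Add(18, Mul(2, M)), Mul(Rational(1, 2), Pow(M, -1))) = Mul(Rational(1, 2), Pow(M, -1), Add(18, Mul(2, M))))
Add(Mul(613, Function('Z')(Function('S')(3))), 86120) = Add(Mul(613, Mul(Pow(Add(6, Mul(-1, 3)), -1), Add(9, Add(6, Mul(-1, 3))))), 86120) = Add(Mul(613, Mul(Pow(Add(6, -3), -1), Add(9, Add(6, -3)))), 86120) = Add(Mul(613, Mul(Pow(3, -1), Add(9, 3))), 86120) = Add(Mul(613, Mul(Rational(1, 3), 12)), 86120) = Add(Mul(613, 4), 86120) = Add(2452, 86120) = 88572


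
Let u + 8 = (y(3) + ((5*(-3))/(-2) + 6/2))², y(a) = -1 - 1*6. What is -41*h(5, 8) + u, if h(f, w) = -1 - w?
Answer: 1493/4 ≈ 373.25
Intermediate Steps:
y(a) = -7 (y(a) = -1 - 6 = -7)
u = 17/4 (u = -8 + (-7 + ((5*(-3))/(-2) + 6/2))² = -8 + (-7 + (-15*(-½) + 6*(½)))² = -8 + (-7 + (15/2 + 3))² = -8 + (-7 + 21/2)² = -8 + (7/2)² = -8 + 49/4 = 17/4 ≈ 4.2500)
-41*h(5, 8) + u = -41*(-1 - 1*8) + 17/4 = -41*(-1 - 8) + 17/4 = -41*(-9) + 17/4 = 369 + 17/4 = 1493/4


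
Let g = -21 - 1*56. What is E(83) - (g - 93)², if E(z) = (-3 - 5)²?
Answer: -28836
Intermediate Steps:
g = -77 (g = -21 - 56 = -77)
E(z) = 64 (E(z) = (-8)² = 64)
E(83) - (g - 93)² = 64 - (-77 - 93)² = 64 - 1*(-170)² = 64 - 1*28900 = 64 - 28900 = -28836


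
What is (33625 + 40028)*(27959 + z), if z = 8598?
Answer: 2692532721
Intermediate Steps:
(33625 + 40028)*(27959 + z) = (33625 + 40028)*(27959 + 8598) = 73653*36557 = 2692532721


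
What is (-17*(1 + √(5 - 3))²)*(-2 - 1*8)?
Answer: 510 + 340*√2 ≈ 990.83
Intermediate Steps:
(-17*(1 + √(5 - 3))²)*(-2 - 1*8) = (-17*(1 + √2)²)*(-2 - 8) = -17*(1 + √2)²*(-10) = 170*(1 + √2)²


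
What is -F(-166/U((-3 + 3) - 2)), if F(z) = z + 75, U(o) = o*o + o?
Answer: 8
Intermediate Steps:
U(o) = o + o**2 (U(o) = o**2 + o = o + o**2)
F(z) = 75 + z
-F(-166/U((-3 + 3) - 2)) = -(75 - 166*1/((1 + ((-3 + 3) - 2))*((-3 + 3) - 2))) = -(75 - 166*1/((0 - 2)*(1 + (0 - 2)))) = -(75 - 166*(-1/(2*(1 - 2)))) = -(75 - 166/((-2*(-1)))) = -(75 - 166/2) = -(75 - 166*1/2) = -(75 - 83) = -1*(-8) = 8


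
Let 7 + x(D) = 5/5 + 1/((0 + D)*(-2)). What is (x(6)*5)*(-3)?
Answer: 365/4 ≈ 91.250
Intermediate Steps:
x(D) = -6 - 1/(2*D) (x(D) = -7 + (5/5 + 1/((0 + D)*(-2))) = -7 + (5*(1/5) - 1/2/D) = -7 + (1 - 1/(2*D)) = -6 - 1/(2*D))
(x(6)*5)*(-3) = ((-6 - 1/2/6)*5)*(-3) = ((-6 - 1/2*1/6)*5)*(-3) = ((-6 - 1/12)*5)*(-3) = -73/12*5*(-3) = -365/12*(-3) = 365/4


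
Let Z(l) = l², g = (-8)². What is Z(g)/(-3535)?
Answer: -4096/3535 ≈ -1.1587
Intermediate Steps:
g = 64
Z(g)/(-3535) = 64²/(-3535) = 4096*(-1/3535) = -4096/3535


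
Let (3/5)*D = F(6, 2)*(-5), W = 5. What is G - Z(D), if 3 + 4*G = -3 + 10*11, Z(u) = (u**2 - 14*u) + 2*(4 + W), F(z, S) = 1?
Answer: -1603/9 ≈ -178.11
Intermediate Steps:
D = -25/3 (D = 5*(1*(-5))/3 = (5/3)*(-5) = -25/3 ≈ -8.3333)
Z(u) = 18 + u**2 - 14*u (Z(u) = (u**2 - 14*u) + 2*(4 + 5) = (u**2 - 14*u) + 2*9 = (u**2 - 14*u) + 18 = 18 + u**2 - 14*u)
G = 26 (G = -3/4 + (-3 + 10*11)/4 = -3/4 + (-3 + 110)/4 = -3/4 + (1/4)*107 = -3/4 + 107/4 = 26)
G - Z(D) = 26 - (18 + (-25/3)**2 - 14*(-25/3)) = 26 - (18 + 625/9 + 350/3) = 26 - 1*1837/9 = 26 - 1837/9 = -1603/9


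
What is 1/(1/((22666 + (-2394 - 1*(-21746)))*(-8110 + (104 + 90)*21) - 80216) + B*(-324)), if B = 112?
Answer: -169664864/6156798584833 ≈ -2.7557e-5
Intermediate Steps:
1/(1/((22666 + (-2394 - 1*(-21746)))*(-8110 + (104 + 90)*21) - 80216) + B*(-324)) = 1/(1/((22666 + (-2394 - 1*(-21746)))*(-8110 + (104 + 90)*21) - 80216) + 112*(-324)) = 1/(1/((22666 + (-2394 + 21746))*(-8110 + 194*21) - 80216) - 36288) = 1/(1/((22666 + 19352)*(-8110 + 4074) - 80216) - 36288) = 1/(1/(42018*(-4036) - 80216) - 36288) = 1/(1/(-169584648 - 80216) - 36288) = 1/(1/(-169664864) - 36288) = 1/(-1/169664864 - 36288) = 1/(-6156798584833/169664864) = -169664864/6156798584833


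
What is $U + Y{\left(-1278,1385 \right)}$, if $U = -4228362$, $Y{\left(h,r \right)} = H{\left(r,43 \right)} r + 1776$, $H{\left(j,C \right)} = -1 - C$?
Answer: $-4287526$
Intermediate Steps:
$Y{\left(h,r \right)} = 1776 - 44 r$ ($Y{\left(h,r \right)} = \left(-1 - 43\right) r + 1776 = - 44 r + 1776 = 1776 - 44 r$)
$U + Y{\left(-1278,1385 \right)} = -4228362 + \left(1776 - 60940\right) = -4228362 - 59164 = -4287526$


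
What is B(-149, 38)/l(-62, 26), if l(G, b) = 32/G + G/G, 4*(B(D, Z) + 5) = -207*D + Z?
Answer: 318897/20 ≈ 15945.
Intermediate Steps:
B(D, Z) = -5 - 207*D/4 + Z/4 (B(D, Z) = -5 + (-207*D + Z)/4 = -5 + (Z - 207*D)/4 = -5 + (-207*D/4 + Z/4) = -5 - 207*D/4 + Z/4)
l(G, b) = 1 + 32/G (l(G, b) = 32/G + 1 = 1 + 32/G)
B(-149, 38)/l(-62, 26) = (-5 - 207/4*(-149) + (¼)*38)/(((32 - 62)/(-62))) = (-5 + 30843/4 + 19/2)/((-1/62*(-30))) = 30861/(4*(15/31)) = (30861/4)*(31/15) = 318897/20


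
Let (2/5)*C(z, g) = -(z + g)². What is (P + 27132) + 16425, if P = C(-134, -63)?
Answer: -106931/2 ≈ -53466.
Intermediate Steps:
C(z, g) = -5*(g + z)²/2 (C(z, g) = 5*(-(z + g)²)/2 = 5*(-(g + z)²)/2 = -5*(g + z)²/2)
P = -194045/2 (P = -5*(-63 - 134)²/2 = -5/2*(-197)² = -5/2*38809 = -194045/2 ≈ -97023.)
(P + 27132) + 16425 = (-194045/2 + 27132) + 16425 = -139781/2 + 16425 = -106931/2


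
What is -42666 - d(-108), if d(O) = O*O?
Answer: -54330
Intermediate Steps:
d(O) = O²
-42666 - d(-108) = -42666 - 1*(-108)² = -42666 - 1*11664 = -42666 - 11664 = -54330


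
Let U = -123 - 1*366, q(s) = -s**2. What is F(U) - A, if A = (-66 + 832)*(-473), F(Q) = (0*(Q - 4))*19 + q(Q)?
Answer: 123197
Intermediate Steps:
U = -489 (U = -123 - 366 = -489)
F(Q) = -Q**2 (F(Q) = (0*(Q - 4))*19 - Q**2 = (0*(-4 + Q))*19 - Q**2 = 0*19 - Q**2 = 0 - Q**2 = -Q**2)
A = -362318 (A = 766*(-473) = -362318)
F(U) - A = -1*(-489)**2 - 1*(-362318) = -1*239121 + 362318 = -239121 + 362318 = 123197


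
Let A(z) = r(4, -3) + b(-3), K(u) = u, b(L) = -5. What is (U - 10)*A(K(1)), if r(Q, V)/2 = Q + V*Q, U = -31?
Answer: 861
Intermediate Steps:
r(Q, V) = 2*Q + 2*Q*V (r(Q, V) = 2*(Q + V*Q) = 2*(Q + Q*V) = 2*Q + 2*Q*V)
A(z) = -21 (A(z) = 2*4*(1 - 3) - 5 = 2*4*(-2) - 5 = -16 - 5 = -21)
(U - 10)*A(K(1)) = (-31 - 10)*(-21) = -41*(-21) = 861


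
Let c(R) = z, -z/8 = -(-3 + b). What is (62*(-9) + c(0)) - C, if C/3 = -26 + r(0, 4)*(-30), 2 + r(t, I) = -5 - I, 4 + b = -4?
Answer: -1558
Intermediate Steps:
b = -8 (b = -4 - 4 = -8)
r(t, I) = -7 - I (r(t, I) = -2 + (-5 - I) = -7 - I)
C = 912 (C = 3*(-26 + (-7 - 1*4)*(-30)) = 3*(-26 + (-7 - 4)*(-30)) = 3*(-26 - 11*(-30)) = 3*(-26 + 330) = 3*304 = 912)
z = -88 (z = -(-8)*(-3 - 8) = -(-8)*(-11) = -8*11 = -88)
c(R) = -88
(62*(-9) + c(0)) - C = (62*(-9) - 88) - 1*912 = (-558 - 88) - 912 = -646 - 912 = -1558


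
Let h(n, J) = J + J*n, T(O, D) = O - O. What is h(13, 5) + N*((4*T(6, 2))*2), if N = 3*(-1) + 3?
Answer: 70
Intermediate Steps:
T(O, D) = 0
N = 0 (N = -3 + 3 = 0)
h(13, 5) + N*((4*T(6, 2))*2) = 5*(1 + 13) + 0*((4*0)*2) = 5*14 + 0*(0*2) = 70 + 0*0 = 70 + 0 = 70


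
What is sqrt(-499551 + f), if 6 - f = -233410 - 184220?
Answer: I*sqrt(81915) ≈ 286.21*I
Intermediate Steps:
f = 417636 (f = 6 - (-233410 - 184220) = 6 - 1*(-417630) = 6 + 417630 = 417636)
sqrt(-499551 + f) = sqrt(-499551 + 417636) = sqrt(-81915) = I*sqrt(81915)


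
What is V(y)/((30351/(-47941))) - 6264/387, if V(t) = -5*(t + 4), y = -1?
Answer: 3265883/435031 ≈ 7.5072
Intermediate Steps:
V(t) = -20 - 5*t (V(t) = -5*(4 + t) = -20 - 5*t)
V(y)/((30351/(-47941))) - 6264/387 = (-20 - 5*(-1))/((30351/(-47941))) - 6264/387 = (-20 + 5)/((30351*(-1/47941))) - 6264*1/387 = -15/(-30351/47941) - 696/43 = -15*(-47941/30351) - 696/43 = 239705/10117 - 696/43 = 3265883/435031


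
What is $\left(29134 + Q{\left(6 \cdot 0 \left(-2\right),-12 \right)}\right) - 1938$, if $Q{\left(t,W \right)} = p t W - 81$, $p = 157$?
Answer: $27115$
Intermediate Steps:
$Q{\left(t,W \right)} = -81 + 157 W t$ ($Q{\left(t,W \right)} = 157 t W - 81 = 157 W t - 81 = -81 + 157 W t$)
$\left(29134 + Q{\left(6 \cdot 0 \left(-2\right),-12 \right)}\right) - 1938 = \left(29134 - \left(81 + 1884 \cdot 6 \cdot 0 \left(-2\right)\right)\right) - 1938 = \left(29134 - \left(81 + 1884 \cdot 0 \left(-2\right)\right)\right) - 1938 = \left(29134 - \left(81 + 1884 \cdot 0\right)\right) - 1938 = \left(29134 + \left(-81 + 0\right)\right) - 1938 = \left(29134 - 81\right) - 1938 = 29053 - 1938 = 27115$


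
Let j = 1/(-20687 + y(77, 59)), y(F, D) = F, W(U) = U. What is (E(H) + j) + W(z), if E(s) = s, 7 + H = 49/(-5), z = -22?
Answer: -799669/20610 ≈ -38.800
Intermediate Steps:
H = -84/5 (H = -7 + 49/(-5) = -7 + 49*(-1/5) = -7 - 49/5 = -84/5 ≈ -16.800)
j = -1/20610 (j = 1/(-20687 + 77) = 1/(-20610) = -1/20610 ≈ -4.8520e-5)
(E(H) + j) + W(z) = (-84/5 - 1/20610) - 22 = -346249/20610 - 22 = -799669/20610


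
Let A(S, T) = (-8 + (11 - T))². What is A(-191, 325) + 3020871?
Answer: 3124555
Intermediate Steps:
A(S, T) = (3 - T)²
A(-191, 325) + 3020871 = (-3 + 325)² + 3020871 = 322² + 3020871 = 103684 + 3020871 = 3124555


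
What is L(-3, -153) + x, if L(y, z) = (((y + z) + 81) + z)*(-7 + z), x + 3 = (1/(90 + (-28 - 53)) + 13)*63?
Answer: 37303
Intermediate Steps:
x = 823 (x = -3 + (1/(90 + (-28 - 53)) + 13)*63 = -3 + (1/(90 - 81) + 13)*63 = -3 + (1/9 + 13)*63 = -3 + (118/9)*63 = -3 + 826 = 823)
L(y, z) = (-7 + z)*(81 + y + 2*z) (L(y, z) = ((81 + y + z) + z)*(-7 + z) = (81 + y + 2*z)*(-7 + z) = (-7 + z)*(81 + y + 2*z))
L(-3, -153) + x = (-567 - 7*(-3) + 2*(-153)**2 + 67*(-153) - 3*(-153)) + 823 = (-567 + 21 + 2*23409 - 10251 + 459) + 823 = (-567 + 21 + 46818 - 10251 + 459) + 823 = 36480 + 823 = 37303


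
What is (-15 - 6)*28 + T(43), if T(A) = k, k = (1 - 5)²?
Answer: -572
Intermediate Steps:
k = 16 (k = (-4)² = 16)
T(A) = 16
(-15 - 6)*28 + T(43) = (-15 - 6)*28 + 16 = -21*28 + 16 = -588 + 16 = -572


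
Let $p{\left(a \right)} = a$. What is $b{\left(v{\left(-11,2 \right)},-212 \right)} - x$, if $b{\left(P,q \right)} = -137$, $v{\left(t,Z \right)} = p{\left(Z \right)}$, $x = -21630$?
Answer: $21493$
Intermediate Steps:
$v{\left(t,Z \right)} = Z$
$b{\left(v{\left(-11,2 \right)},-212 \right)} - x = -137 - -21630 = -137 + 21630 = 21493$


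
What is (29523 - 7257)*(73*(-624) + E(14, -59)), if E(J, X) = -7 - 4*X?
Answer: -1009161918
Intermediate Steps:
(29523 - 7257)*(73*(-624) + E(14, -59)) = (29523 - 7257)*(73*(-624) + (-7 - 4*(-59))) = 22266*(-45552 + (-7 + 236)) = 22266*(-45552 + 229) = 22266*(-45323) = -1009161918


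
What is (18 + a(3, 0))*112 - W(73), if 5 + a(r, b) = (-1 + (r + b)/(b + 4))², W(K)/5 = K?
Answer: 1098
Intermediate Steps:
W(K) = 5*K
a(r, b) = -5 + (-1 + (b + r)/(4 + b))² (a(r, b) = -5 + (-1 + (r + b)/(b + 4))² = -5 + (-1 + (b + r)/(4 + b))²)
(18 + a(3, 0))*112 - W(73) = (18 + (-5 + (-4 + 3)²/(4 + 0)²))*112 - 5*73 = (18 + (-5 + (-1)²/4²))*112 - 1*365 = (18 + (-5 + 1*(1/16)))*112 - 365 = (18 + (-5 + 1/16))*112 - 365 = (18 - 79/16)*112 - 365 = (209/16)*112 - 365 = 1463 - 365 = 1098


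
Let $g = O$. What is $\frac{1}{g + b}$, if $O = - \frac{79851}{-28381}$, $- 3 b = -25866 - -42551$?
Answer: $- \frac{85143}{473297432} \approx -0.00017989$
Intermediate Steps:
$b = - \frac{16685}{3}$ ($b = - \frac{-25866 - -42551}{3} = - \frac{-25866 + 42551}{3} = \left(- \frac{1}{3}\right) 16685 = - \frac{16685}{3} \approx -5561.7$)
$O = \frac{79851}{28381}$ ($O = \left(-79851\right) \left(- \frac{1}{28381}\right) = \frac{79851}{28381} \approx 2.8135$)
$g = \frac{79851}{28381} \approx 2.8135$
$\frac{1}{g + b} = \frac{1}{\frac{79851}{28381} - \frac{16685}{3}} = \frac{1}{- \frac{473297432}{85143}} = - \frac{85143}{473297432}$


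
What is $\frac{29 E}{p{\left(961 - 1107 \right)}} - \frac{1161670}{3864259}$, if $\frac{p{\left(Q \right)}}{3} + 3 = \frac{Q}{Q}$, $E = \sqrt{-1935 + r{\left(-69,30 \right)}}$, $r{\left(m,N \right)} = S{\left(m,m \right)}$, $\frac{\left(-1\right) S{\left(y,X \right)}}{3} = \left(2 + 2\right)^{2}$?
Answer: $- \frac{1161670}{3864259} - \frac{29 i \sqrt{1983}}{6} \approx -0.30062 - 215.23 i$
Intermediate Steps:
$S{\left(y,X \right)} = -48$ ($S{\left(y,X \right)} = - 3 \left(2 + 2\right)^{2} = - 3 \cdot 4^{2} = \left(-3\right) 16 = -48$)
$r{\left(m,N \right)} = -48$
$E = i \sqrt{1983}$ ($E = \sqrt{-1935 - 48} = \sqrt{-1983} = i \sqrt{1983} \approx 44.531 i$)
$p{\left(Q \right)} = -6$ ($p{\left(Q \right)} = -9 + 3 \frac{Q}{Q} = -9 + 3 \cdot 1 = -9 + 3 = -6$)
$\frac{29 E}{p{\left(961 - 1107 \right)}} - \frac{1161670}{3864259} = \frac{29 i \sqrt{1983}}{-6} - \frac{1161670}{3864259} = 29 i \sqrt{1983} \left(- \frac{1}{6}\right) - \frac{1161670}{3864259} = - \frac{29 i \sqrt{1983}}{6} - \frac{1161670}{3864259} = - \frac{1161670}{3864259} - \frac{29 i \sqrt{1983}}{6}$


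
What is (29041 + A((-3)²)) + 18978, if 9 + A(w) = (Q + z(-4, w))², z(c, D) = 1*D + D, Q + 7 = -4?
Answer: 48059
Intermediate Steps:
Q = -11 (Q = -7 - 4 = -11)
z(c, D) = 2*D (z(c, D) = D + D = 2*D)
A(w) = -9 + (-11 + 2*w)²
(29041 + A((-3)²)) + 18978 = (29041 + (-9 + (-11 + 2*(-3)²)²)) + 18978 = (29041 + (-9 + (-11 + 2*9)²)) + 18978 = (29041 + (-9 + (-11 + 18)²)) + 18978 = (29041 + (-9 + 7²)) + 18978 = (29041 + (-9 + 49)) + 18978 = (29041 + 40) + 18978 = 29081 + 18978 = 48059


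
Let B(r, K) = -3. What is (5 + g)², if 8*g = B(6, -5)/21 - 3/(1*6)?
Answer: 303601/12544 ≈ 24.203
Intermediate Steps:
g = -9/112 (g = (-3/21 - 3/(1*6))/8 = (-3*1/21 - 3/6)/8 = (-⅐ - 3*⅙)/8 = (-⅐ - ½)/8 = (⅛)*(-9/14) = -9/112 ≈ -0.080357)
(5 + g)² = (5 - 9/112)² = (551/112)² = 303601/12544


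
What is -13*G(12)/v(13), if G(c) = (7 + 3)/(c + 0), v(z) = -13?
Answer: ⅚ ≈ 0.83333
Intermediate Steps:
G(c) = 10/c
-13*G(12)/v(13) = -13*10/12/(-13) = -13*10*(1/12)*(-1)/13 = -65*(-1)/(6*13) = -13*(-5/78) = ⅚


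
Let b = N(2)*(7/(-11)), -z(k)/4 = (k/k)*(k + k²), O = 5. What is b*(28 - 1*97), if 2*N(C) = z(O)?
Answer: -28980/11 ≈ -2634.5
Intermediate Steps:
z(k) = -4*k - 4*k² (z(k) = -4*k/k*(k + k²) = -4*(k + k²) = -4*k - 4*k²)
N(C) = -60 (N(C) = (-4*5*(1 + 5))/2 = (-4*5*6)/2 = (½)*(-120) = -60)
b = 420/11 (b = -420/(-11) = -420*(-1)/11 = -60*(-7/11) = 420/11 ≈ 38.182)
b*(28 - 1*97) = 420*(28 - 1*97)/11 = 420*(28 - 97)/11 = (420/11)*(-69) = -28980/11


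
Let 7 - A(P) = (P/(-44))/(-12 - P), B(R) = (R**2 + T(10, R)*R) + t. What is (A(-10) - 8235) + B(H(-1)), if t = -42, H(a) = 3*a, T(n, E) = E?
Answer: -363083/44 ≈ -8251.9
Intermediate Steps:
B(R) = -42 + 2*R**2 (B(R) = (R**2 + R*R) - 42 = (R**2 + R**2) - 42 = 2*R**2 - 42 = -42 + 2*R**2)
A(P) = 7 + P/(44*(-12 - P)) (A(P) = 7 - P/(-44)/(-12 - P) = 7 - P*(-1/44)/(-12 - P) = 7 - (-P/44)/(-12 - P) = 7 - (-1)*P/(44*(-12 - P)) = 7 + P/(44*(-12 - P)))
(A(-10) - 8235) + B(H(-1)) = ((3696 + 307*(-10))/(44*(12 - 10)) - 8235) + (-42 + 2*(3*(-1))**2) = ((1/44)*(3696 - 3070)/2 - 8235) + (-42 + 2*(-3)**2) = ((1/44)*(1/2)*626 - 8235) + (-42 + 2*9) = (313/44 - 8235) + (-42 + 18) = -362027/44 - 24 = -363083/44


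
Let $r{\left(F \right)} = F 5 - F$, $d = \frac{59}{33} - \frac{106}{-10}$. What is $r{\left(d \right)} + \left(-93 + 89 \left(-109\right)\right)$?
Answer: $- \frac{1607834}{165} \approx -9744.5$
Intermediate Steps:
$d = \frac{2044}{165}$ ($d = 59 \cdot \frac{1}{33} - - \frac{53}{5} = \frac{59}{33} + \frac{53}{5} = \frac{2044}{165} \approx 12.388$)
$r{\left(F \right)} = 4 F$ ($r{\left(F \right)} = 5 F - F = 4 F$)
$r{\left(d \right)} + \left(-93 + 89 \left(-109\right)\right) = 4 \cdot \frac{2044}{165} + \left(-93 + 89 \left(-109\right)\right) = \frac{8176}{165} - 9794 = - \frac{1607834}{165}$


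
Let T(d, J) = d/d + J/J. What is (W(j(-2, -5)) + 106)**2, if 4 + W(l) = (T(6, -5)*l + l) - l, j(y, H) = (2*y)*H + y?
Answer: 19044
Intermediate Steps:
T(d, J) = 2 (T(d, J) = 1 + 1 = 2)
j(y, H) = y + 2*H*y (j(y, H) = 2*H*y + y = y + 2*H*y)
W(l) = -4 + 2*l (W(l) = -4 + ((2*l + l) - l) = -4 + (3*l - l) = -4 + 2*l)
(W(j(-2, -5)) + 106)**2 = ((-4 + 2*(-2*(1 + 2*(-5)))) + 106)**2 = ((-4 + 2*(-2*(1 - 10))) + 106)**2 = ((-4 + 2*(-2*(-9))) + 106)**2 = ((-4 + 2*18) + 106)**2 = ((-4 + 36) + 106)**2 = (32 + 106)**2 = 138**2 = 19044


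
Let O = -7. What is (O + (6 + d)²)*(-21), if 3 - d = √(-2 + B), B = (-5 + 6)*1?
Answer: -1533 + 378*I ≈ -1533.0 + 378.0*I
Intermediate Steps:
B = 1 (B = 1*1 = 1)
d = 3 - I (d = 3 - √(-2 + 1) = 3 - √(-1) = 3 - I ≈ 3.0 - 1.0*I)
(O + (6 + d)²)*(-21) = (-7 + (6 + (3 - I))²)*(-21) = (-7 + (9 - I)²)*(-21) = 147 - 21*(9 - I)²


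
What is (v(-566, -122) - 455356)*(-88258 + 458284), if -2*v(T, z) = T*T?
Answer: -227763583884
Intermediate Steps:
v(T, z) = -T²/2 (v(T, z) = -T*T/2 = -T²/2)
(v(-566, -122) - 455356)*(-88258 + 458284) = (-½*(-566)² - 455356)*(-88258 + 458284) = (-½*320356 - 455356)*370026 = (-160178 - 455356)*370026 = -615534*370026 = -227763583884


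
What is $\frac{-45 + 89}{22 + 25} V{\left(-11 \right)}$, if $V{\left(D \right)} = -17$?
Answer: $- \frac{748}{47} \approx -15.915$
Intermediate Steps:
$\frac{-45 + 89}{22 + 25} V{\left(-11 \right)} = \frac{-45 + 89}{22 + 25} \left(-17\right) = \frac{44}{47} \left(-17\right) = - \frac{748}{47}$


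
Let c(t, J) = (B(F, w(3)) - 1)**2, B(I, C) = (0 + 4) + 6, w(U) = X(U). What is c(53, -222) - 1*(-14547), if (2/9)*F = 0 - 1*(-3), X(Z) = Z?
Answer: 14628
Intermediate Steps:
F = 27/2 (F = 9*(0 - 1*(-3))/2 = 9*(0 + 3)/2 = (9/2)*3 = 27/2 ≈ 13.500)
w(U) = U
B(I, C) = 10 (B(I, C) = 4 + 6 = 10)
c(t, J) = 81 (c(t, J) = (10 - 1)**2 = 9**2 = 81)
c(53, -222) - 1*(-14547) = 81 - 1*(-14547) = 81 + 14547 = 14628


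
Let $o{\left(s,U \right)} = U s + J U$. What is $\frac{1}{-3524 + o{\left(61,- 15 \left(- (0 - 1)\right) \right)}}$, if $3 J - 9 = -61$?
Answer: $- \frac{1}{4179} \approx -0.00023929$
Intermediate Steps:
$J = - \frac{52}{3}$ ($J = 3 + \frac{1}{3} \left(-61\right) = 3 - \frac{61}{3} = - \frac{52}{3} \approx -17.333$)
$o{\left(s,U \right)} = - \frac{52 U}{3} + U s$ ($o{\left(s,U \right)} = U s - \frac{52 U}{3} = - \frac{52 U}{3} + U s$)
$\frac{1}{-3524 + o{\left(61,- 15 \left(- (0 - 1)\right) \right)}} = \frac{1}{-3524 + \frac{- 15 \left(- (0 - 1)\right) \left(-52 + 3 \cdot 61\right)}{3}} = \frac{1}{-3524 + \frac{- 15 \left(\left(-1\right) \left(-1\right)\right) \left(-52 + 183\right)}{3}} = \frac{1}{-3524 + \frac{1}{3} \left(\left(-15\right) 1\right) 131} = \frac{1}{-3524 + \frac{1}{3} \left(-15\right) 131} = \frac{1}{-3524 - 655} = \frac{1}{-4179} = - \frac{1}{4179}$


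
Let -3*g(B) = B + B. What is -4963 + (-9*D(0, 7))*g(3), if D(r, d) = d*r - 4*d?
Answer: -5467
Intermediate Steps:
g(B) = -2*B/3 (g(B) = -(B + B)/3 = -2*B/3)
D(r, d) = -4*d + d*r
-4963 + (-9*D(0, 7))*g(3) = -4963 + (-63*(-4 + 0))*(-⅔*3) = -4963 - 63*(-4)*(-2) = -4963 - 9*(-28)*(-2) = -4963 + 252*(-2) = -4963 - 504 = -5467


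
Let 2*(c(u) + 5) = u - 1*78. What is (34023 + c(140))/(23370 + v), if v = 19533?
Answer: 34049/42903 ≈ 0.79363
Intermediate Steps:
c(u) = -44 + u/2 (c(u) = -5 + (u - 1*78)/2 = -5 + (u - 78)/2 = -5 + (-78 + u)/2 = -5 + (-39 + u/2) = -44 + u/2)
(34023 + c(140))/(23370 + v) = (34023 + (-44 + (½)*140))/(23370 + 19533) = (34023 + (-44 + 70))/42903 = (34023 + 26)*(1/42903) = 34049*(1/42903) = 34049/42903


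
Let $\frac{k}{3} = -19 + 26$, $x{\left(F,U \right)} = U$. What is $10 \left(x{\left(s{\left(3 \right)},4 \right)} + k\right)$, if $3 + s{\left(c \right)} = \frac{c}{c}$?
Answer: $250$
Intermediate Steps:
$s{\left(c \right)} = -2$ ($s{\left(c \right)} = -3 + \frac{c}{c} = -3 + 1 = -2$)
$k = 21$ ($k = 3 \left(-19 + 26\right) = 3 \cdot 7 = 21$)
$10 \left(x{\left(s{\left(3 \right)},4 \right)} + k\right) = 10 \left(4 + 21\right) = 10 \cdot 25 = 250$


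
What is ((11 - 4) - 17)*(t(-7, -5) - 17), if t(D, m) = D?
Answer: 240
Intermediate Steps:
((11 - 4) - 17)*(t(-7, -5) - 17) = ((11 - 4) - 17)*(-7 - 17) = (7 - 17)*(-24) = -10*(-24) = 240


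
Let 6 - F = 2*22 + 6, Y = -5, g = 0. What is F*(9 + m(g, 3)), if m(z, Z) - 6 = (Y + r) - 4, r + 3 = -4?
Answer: 44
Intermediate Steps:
r = -7 (r = -3 - 4 = -7)
F = -44 (F = 6 - (2*22 + 6) = 6 - (44 + 6) = 6 - 1*50 = 6 - 50 = -44)
m(z, Z) = -10 (m(z, Z) = 6 + ((-5 - 7) - 4) = 6 + (-12 - 4) = 6 - 16 = -10)
F*(9 + m(g, 3)) = -44*(9 - 10) = -44*(-1) = 44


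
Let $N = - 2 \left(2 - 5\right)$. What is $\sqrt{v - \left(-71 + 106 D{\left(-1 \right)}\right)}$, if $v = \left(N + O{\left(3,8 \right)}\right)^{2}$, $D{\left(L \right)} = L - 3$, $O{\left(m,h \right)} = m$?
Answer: $24$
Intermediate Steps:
$N = 6$ ($N = \left(-2\right) \left(-3\right) = 6$)
$D{\left(L \right)} = -3 + L$
$v = 81$ ($v = \left(6 + 3\right)^{2} = 9^{2} = 81$)
$\sqrt{v - \left(-71 + 106 D{\left(-1 \right)}\right)} = \sqrt{81 - \left(-71 + 106 \left(-3 - 1\right)\right)} = \sqrt{81 + \left(\left(-106\right) \left(-4\right) + 71\right)} = \sqrt{81 + \left(424 + 71\right)} = \sqrt{81 + 495} = \sqrt{576} = 24$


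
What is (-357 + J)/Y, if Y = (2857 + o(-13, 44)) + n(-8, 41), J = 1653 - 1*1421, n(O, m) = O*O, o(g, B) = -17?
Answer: -125/2904 ≈ -0.043044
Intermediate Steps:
n(O, m) = O²
J = 232 (J = 1653 - 1421 = 232)
Y = 2904 (Y = (2857 - 17) + (-8)² = 2840 + 64 = 2904)
(-357 + J)/Y = (-357 + 232)/2904 = -125*1/2904 = -125/2904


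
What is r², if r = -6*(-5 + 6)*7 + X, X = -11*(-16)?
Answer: 17956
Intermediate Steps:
X = 176
r = 134 (r = -6*(-5 + 6)*7 + 176 = -6*1*7 + 176 = -6*7 + 176 = -42 + 176 = 134)
r² = 134² = 17956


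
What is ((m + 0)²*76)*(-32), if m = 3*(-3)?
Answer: -196992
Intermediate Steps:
m = -9
((m + 0)²*76)*(-32) = ((-9 + 0)²*76)*(-32) = ((-9)²*76)*(-32) = (81*76)*(-32) = 6156*(-32) = -196992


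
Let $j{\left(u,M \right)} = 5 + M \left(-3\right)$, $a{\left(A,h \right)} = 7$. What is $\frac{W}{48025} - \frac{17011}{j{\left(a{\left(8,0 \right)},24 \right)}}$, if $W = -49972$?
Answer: $\frac{813605151}{3217675} \approx 252.85$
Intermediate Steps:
$j{\left(u,M \right)} = 5 - 3 M$
$\frac{W}{48025} - \frac{17011}{j{\left(a{\left(8,0 \right)},24 \right)}} = - \frac{49972}{48025} - \frac{17011}{5 - 72} = \left(-49972\right) \frac{1}{48025} - \frac{17011}{5 - 72} = - \frac{49972}{48025} - \frac{17011}{-67} = - \frac{49972}{48025} - - \frac{17011}{67} = - \frac{49972}{48025} + \frac{17011}{67} = \frac{813605151}{3217675}$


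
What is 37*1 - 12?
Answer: 25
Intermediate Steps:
37*1 - 12 = 37 - 12 = 25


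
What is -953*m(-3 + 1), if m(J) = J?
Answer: 1906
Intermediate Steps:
-953*m(-3 + 1) = -953*(-3 + 1) = -953*(-2) = 1906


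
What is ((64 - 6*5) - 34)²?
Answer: 0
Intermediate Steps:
((64 - 6*5) - 34)² = ((64 - 30) - 34)² = (34 - 34)² = 0² = 0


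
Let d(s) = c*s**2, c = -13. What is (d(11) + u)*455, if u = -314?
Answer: -858585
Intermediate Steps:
d(s) = -13*s**2
(d(11) + u)*455 = (-13*11**2 - 314)*455 = (-13*121 - 314)*455 = (-1573 - 314)*455 = -1887*455 = -858585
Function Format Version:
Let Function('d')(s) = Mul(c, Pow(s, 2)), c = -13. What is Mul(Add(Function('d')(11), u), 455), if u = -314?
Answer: -858585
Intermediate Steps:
Function('d')(s) = Mul(-13, Pow(s, 2))
Mul(Add(Function('d')(11), u), 455) = Mul(Add(Mul(-13, Pow(11, 2)), -314), 455) = Mul(Add(Mul(-13, 121), -314), 455) = Mul(Add(-1573, -314), 455) = Mul(-1887, 455) = -858585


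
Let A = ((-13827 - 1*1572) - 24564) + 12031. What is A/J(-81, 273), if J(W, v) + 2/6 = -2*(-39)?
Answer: -83796/233 ≈ -359.64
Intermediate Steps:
J(W, v) = 233/3 (J(W, v) = -1/3 - 2*(-39) = -1/3 + 78 = 233/3)
A = -27932 (A = ((-13827 - 1572) - 24564) + 12031 = (-15399 - 24564) + 12031 = -39963 + 12031 = -27932)
A/J(-81, 273) = -27932/233/3 = -27932*3/233 = -83796/233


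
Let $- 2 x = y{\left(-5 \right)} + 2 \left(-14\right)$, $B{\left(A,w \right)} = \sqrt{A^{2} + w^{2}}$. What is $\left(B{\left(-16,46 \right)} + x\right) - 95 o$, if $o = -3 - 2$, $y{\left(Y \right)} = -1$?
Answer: $\frac{979}{2} + 2 \sqrt{593} \approx 538.2$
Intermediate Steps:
$x = \frac{29}{2}$ ($x = - \frac{-1 + 2 \left(-14\right)}{2} = - \frac{-1 - 28}{2} = \left(- \frac{1}{2}\right) \left(-29\right) = \frac{29}{2} \approx 14.5$)
$o = -5$
$\left(B{\left(-16,46 \right)} + x\right) - 95 o = \left(\sqrt{\left(-16\right)^{2} + 46^{2}} + \frac{29}{2}\right) - -475 = \left(\sqrt{256 + 2116} + \frac{29}{2}\right) + 475 = \left(\sqrt{2372} + \frac{29}{2}\right) + 475 = \left(2 \sqrt{593} + \frac{29}{2}\right) + 475 = \left(\frac{29}{2} + 2 \sqrt{593}\right) + 475 = \frac{979}{2} + 2 \sqrt{593}$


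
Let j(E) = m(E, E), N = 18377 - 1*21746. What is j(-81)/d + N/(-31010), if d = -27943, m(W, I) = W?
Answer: 96651777/866512430 ≈ 0.11154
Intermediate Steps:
N = -3369 (N = 18377 - 21746 = -3369)
j(E) = E
j(-81)/d + N/(-31010) = -81/(-27943) - 3369/(-31010) = -81*(-1/27943) - 3369*(-1/31010) = 81/27943 + 3369/31010 = 96651777/866512430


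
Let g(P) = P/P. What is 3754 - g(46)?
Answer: 3753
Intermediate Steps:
g(P) = 1
3754 - g(46) = 3754 - 1*1 = 3754 - 1 = 3753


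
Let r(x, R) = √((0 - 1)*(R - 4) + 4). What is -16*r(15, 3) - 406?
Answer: -406 - 16*√5 ≈ -441.78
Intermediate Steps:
r(x, R) = √(8 - R) (r(x, R) = √(-(-4 + R) + 4) = √((4 - R) + 4) = √(8 - R))
-16*r(15, 3) - 406 = -16*√(8 - 1*3) - 406 = -16*√(8 - 3) - 406 = -16*√5 - 406 = -406 - 16*√5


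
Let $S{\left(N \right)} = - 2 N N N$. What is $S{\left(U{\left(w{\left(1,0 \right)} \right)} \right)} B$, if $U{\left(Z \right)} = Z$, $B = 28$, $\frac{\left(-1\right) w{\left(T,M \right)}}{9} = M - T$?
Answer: $-40824$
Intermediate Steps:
$w{\left(T,M \right)} = - 9 M + 9 T$ ($w{\left(T,M \right)} = - 9 \left(M - T\right) = - 9 M + 9 T$)
$S{\left(N \right)} = - 2 N^{3}$ ($S{\left(N \right)} = - 2 N^{2} N = - 2 N^{3}$)
$S{\left(U{\left(w{\left(1,0 \right)} \right)} \right)} B = - 2 \left(\left(-9\right) 0 + 9 \cdot 1\right)^{3} \cdot 28 = - 2 \left(0 + 9\right)^{3} \cdot 28 = - 2 \cdot 9^{3} \cdot 28 = \left(-2\right) 729 \cdot 28 = \left(-1458\right) 28 = -40824$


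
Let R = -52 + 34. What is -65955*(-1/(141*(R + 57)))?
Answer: 21985/1833 ≈ 11.994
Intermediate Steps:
R = -18
-65955*(-1/(141*(R + 57))) = -65955*(-1/(141*(-18 + 57))) = -65955/((-141*39)) = -65955/(-5499) = -65955*(-1/5499) = 21985/1833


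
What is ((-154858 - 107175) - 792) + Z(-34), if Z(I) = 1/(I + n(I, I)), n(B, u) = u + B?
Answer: -26808151/102 ≈ -2.6283e+5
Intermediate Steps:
n(B, u) = B + u
Z(I) = 1/(3*I) (Z(I) = 1/(I + (I + I)) = 1/(I + 2*I) = 1/(3*I))
((-154858 - 107175) - 792) + Z(-34) = ((-154858 - 107175) - 792) + (⅓)/(-34) = (-262033 - 792) + (⅓)*(-1/34) = -262825 - 1/102 = -26808151/102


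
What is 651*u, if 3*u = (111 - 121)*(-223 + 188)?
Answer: 75950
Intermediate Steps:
u = 350/3 (u = ((111 - 121)*(-223 + 188))/3 = (-10*(-35))/3 = (⅓)*350 = 350/3 ≈ 116.67)
651*u = 651*(350/3) = 75950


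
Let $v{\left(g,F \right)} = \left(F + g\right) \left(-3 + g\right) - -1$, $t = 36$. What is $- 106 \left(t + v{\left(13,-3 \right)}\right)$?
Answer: $-14522$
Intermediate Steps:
$v{\left(g,F \right)} = 1 + \left(-3 + g\right) \left(F + g\right)$ ($v{\left(g,F \right)} = \left(-3 + g\right) \left(F + g\right) + 1 = 1 + \left(-3 + g\right) \left(F + g\right)$)
$- 106 \left(t + v{\left(13,-3 \right)}\right) = - 106 \left(36 - \left(68 - 169\right)\right) = - 106 \left(36 + \left(1 + 169 + 9 - 39 - 39\right)\right) = - 106 \left(36 + 101\right) = \left(-106\right) 137 = -14522$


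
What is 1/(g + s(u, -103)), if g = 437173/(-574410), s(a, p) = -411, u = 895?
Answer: -574410/236519683 ≈ -0.0024286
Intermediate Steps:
g = -437173/574410 (g = 437173*(-1/574410) = -437173/574410 ≈ -0.76108)
1/(g + s(u, -103)) = 1/(-437173/574410 - 411) = 1/(-236519683/574410) = -574410/236519683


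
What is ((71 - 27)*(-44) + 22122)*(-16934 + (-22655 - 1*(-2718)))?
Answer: -744278006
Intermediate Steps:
((71 - 27)*(-44) + 22122)*(-16934 + (-22655 - 1*(-2718))) = (44*(-44) + 22122)*(-16934 + (-22655 + 2718)) = (-1936 + 22122)*(-16934 - 19937) = 20186*(-36871) = -744278006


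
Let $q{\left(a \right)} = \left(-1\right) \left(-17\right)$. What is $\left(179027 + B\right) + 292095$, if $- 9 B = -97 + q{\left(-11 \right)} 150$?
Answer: $\frac{4237645}{9} \approx 4.7085 \cdot 10^{5}$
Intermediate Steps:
$q{\left(a \right)} = 17$
$B = - \frac{2453}{9}$ ($B = - \frac{-97 + 17 \cdot 150}{9} = - \frac{-97 + 2550}{9} = \left(- \frac{1}{9}\right) 2453 = - \frac{2453}{9} \approx -272.56$)
$\left(179027 + B\right) + 292095 = \left(179027 - \frac{2453}{9}\right) + 292095 = \frac{1608790}{9} + 292095 = \frac{4237645}{9}$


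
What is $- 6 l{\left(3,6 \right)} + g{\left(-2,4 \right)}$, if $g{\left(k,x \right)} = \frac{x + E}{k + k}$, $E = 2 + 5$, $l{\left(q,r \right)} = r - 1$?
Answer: $- \frac{131}{4} \approx -32.75$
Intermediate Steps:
$l{\left(q,r \right)} = -1 + r$
$E = 7$
$g{\left(k,x \right)} = \frac{7 + x}{2 k}$ ($g{\left(k,x \right)} = \frac{x + 7}{k + k} = \frac{7 + x}{2 k}$)
$- 6 l{\left(3,6 \right)} + g{\left(-2,4 \right)} = - 6 \left(-1 + 6\right) + \frac{7 + 4}{2 \left(-2\right)} = \left(-6\right) 5 + \frac{1}{2} \left(- \frac{1}{2}\right) 11 = -30 - \frac{11}{4} = - \frac{131}{4}$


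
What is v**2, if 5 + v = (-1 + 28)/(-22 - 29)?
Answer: 8836/289 ≈ 30.574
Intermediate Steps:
v = -94/17 (v = -5 + (-1 + 28)/(-22 - 29) = -5 + 27/(-51) = -5 + 27*(-1/51) = -5 - 9/17 = -94/17 ≈ -5.5294)
v**2 = (-94/17)**2 = 8836/289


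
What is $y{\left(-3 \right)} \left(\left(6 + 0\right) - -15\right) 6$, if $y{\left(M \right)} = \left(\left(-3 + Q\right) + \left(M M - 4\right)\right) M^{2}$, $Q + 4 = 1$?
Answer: $-1134$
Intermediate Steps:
$Q = -3$ ($Q = -4 + 1 = -3$)
$y{\left(M \right)} = M^{2} \left(-10 + M^{2}\right)$ ($y{\left(M \right)} = \left(\left(-3 - 3\right) + \left(M M - 4\right)\right) M^{2} = \left(-6 + \left(M^{2} - 4\right)\right) M^{2} = \left(-6 + \left(-4 + M^{2}\right)\right) M^{2} = \left(-10 + M^{2}\right) M^{2} = M^{2} \left(-10 + M^{2}\right)$)
$y{\left(-3 \right)} \left(\left(6 + 0\right) - -15\right) 6 = \left(-3\right)^{2} \left(-10 + \left(-3\right)^{2}\right) \left(\left(6 + 0\right) - -15\right) 6 = 9 \left(-10 + 9\right) \left(6 + 15\right) 6 = 9 \left(-1\right) 21 \cdot 6 = \left(-9\right) 21 \cdot 6 = \left(-189\right) 6 = -1134$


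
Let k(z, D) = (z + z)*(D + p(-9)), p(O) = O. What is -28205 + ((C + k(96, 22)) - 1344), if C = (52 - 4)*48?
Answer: -24749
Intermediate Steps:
C = 2304 (C = 48*48 = 2304)
k(z, D) = 2*z*(-9 + D) (k(z, D) = (z + z)*(D - 9) = (2*z)*(-9 + D) = 2*z*(-9 + D))
-28205 + ((C + k(96, 22)) - 1344) = -28205 + ((2304 + 2*96*(-9 + 22)) - 1344) = -28205 + ((2304 + 2*96*13) - 1344) = -28205 + ((2304 + 2496) - 1344) = -28205 + (4800 - 1344) = -28205 + 3456 = -24749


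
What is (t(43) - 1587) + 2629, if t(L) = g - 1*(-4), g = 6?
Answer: 1052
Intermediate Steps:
t(L) = 10 (t(L) = 6 - 1*(-4) = 6 + 4 = 10)
(t(43) - 1587) + 2629 = (10 - 1587) + 2629 = -1577 + 2629 = 1052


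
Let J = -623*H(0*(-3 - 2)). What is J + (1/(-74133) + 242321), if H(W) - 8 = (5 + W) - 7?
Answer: 17686873538/74133 ≈ 2.3858e+5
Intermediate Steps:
H(W) = 6 + W (H(W) = 8 + ((5 + W) - 7) = 8 + (-2 + W) = 6 + W)
J = -3738 (J = -623*(6 + 0*(-3 - 2)) = -623*(6 + 0*(-5)) = -623*(6 + 0) = -623*6 = -3738)
J + (1/(-74133) + 242321) = -3738 + (1/(-74133) + 242321) = -3738 + (-1/74133 + 242321) = -3738 + 17963982692/74133 = 17686873538/74133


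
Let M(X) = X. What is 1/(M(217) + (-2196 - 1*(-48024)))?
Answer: 1/46045 ≈ 2.1718e-5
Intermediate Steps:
1/(M(217) + (-2196 - 1*(-48024))) = 1/(217 + (-2196 - 1*(-48024))) = 1/(217 + (-2196 + 48024)) = 1/(217 + 45828) = 1/46045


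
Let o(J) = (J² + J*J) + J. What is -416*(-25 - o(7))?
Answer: 54080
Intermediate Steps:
o(J) = J + 2*J² (o(J) = (J² + J²) + J = 2*J² + J = J + 2*J²)
-416*(-25 - o(7)) = -416*(-25 - 7*(1 + 2*7)) = -416*(-25 - 7*(1 + 14)) = -416*(-25 - 7*15) = -416*(-25 - 1*105) = -416*(-25 - 105) = -416*(-130) = 54080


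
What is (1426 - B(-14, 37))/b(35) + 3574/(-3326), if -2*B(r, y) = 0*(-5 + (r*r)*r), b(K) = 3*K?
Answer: 2183803/174615 ≈ 12.506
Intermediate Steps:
B(r, y) = 0 (B(r, y) = -0*(-5 + (r*r)*r) = -0*(-5 + r**2*r) = -0*(-5 + r**3) = -1/2*0 = 0)
(1426 - B(-14, 37))/b(35) + 3574/(-3326) = (1426 - 1*0)/((3*35)) + 3574/(-3326) = (1426 + 0)/105 + 3574*(-1/3326) = 1426*(1/105) - 1787/1663 = 1426/105 - 1787/1663 = 2183803/174615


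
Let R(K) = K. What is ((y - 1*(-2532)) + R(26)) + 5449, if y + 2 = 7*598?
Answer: 12191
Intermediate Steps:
y = 4184 (y = -2 + 7*598 = -2 + 4186 = 4184)
((y - 1*(-2532)) + R(26)) + 5449 = ((4184 - 1*(-2532)) + 26) + 5449 = ((4184 + 2532) + 26) + 5449 = (6716 + 26) + 5449 = 6742 + 5449 = 12191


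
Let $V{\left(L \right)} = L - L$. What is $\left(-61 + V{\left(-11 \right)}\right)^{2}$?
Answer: $3721$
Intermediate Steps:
$V{\left(L \right)} = 0$
$\left(-61 + V{\left(-11 \right)}\right)^{2} = \left(-61 + 0\right)^{2} = \left(-61\right)^{2} = 3721$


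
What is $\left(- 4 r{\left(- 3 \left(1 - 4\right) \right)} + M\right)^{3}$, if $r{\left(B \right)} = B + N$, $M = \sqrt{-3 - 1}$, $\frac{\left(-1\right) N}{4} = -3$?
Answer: $-591696 + 42328 i \approx -5.917 \cdot 10^{5} + 42328.0 i$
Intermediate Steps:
$N = 12$ ($N = \left(-4\right) \left(-3\right) = 12$)
$M = 2 i$ ($M = \sqrt{-4} = 2 i \approx 2.0 i$)
$r{\left(B \right)} = 12 + B$ ($r{\left(B \right)} = B + 12 = 12 + B$)
$\left(- 4 r{\left(- 3 \left(1 - 4\right) \right)} + M\right)^{3} = \left(- 4 \left(12 - 3 \left(1 - 4\right)\right) + 2 i\right)^{3} = \left(- 4 \left(12 - -9\right) + 2 i\right)^{3} = \left(- 4 \left(12 + 9\right) + 2 i\right)^{3} = \left(\left(-4\right) 21 + 2 i\right)^{3} = \left(-84 + 2 i\right)^{3}$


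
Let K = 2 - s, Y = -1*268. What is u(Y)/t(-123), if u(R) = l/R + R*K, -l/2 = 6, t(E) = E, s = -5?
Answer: 125689/8241 ≈ 15.252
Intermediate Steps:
Y = -268
l = -12 (l = -2*6 = -12)
K = 7 (K = 2 - 1*(-5) = 2 + 5 = 7)
u(R) = -12/R + 7*R (u(R) = -12/R + R*7 = -12/R + 7*R)
u(Y)/t(-123) = (-12/(-268) + 7*(-268))/(-123) = (-12*(-1/268) - 1876)*(-1/123) = (3/67 - 1876)*(-1/123) = -125689/67*(-1/123) = 125689/8241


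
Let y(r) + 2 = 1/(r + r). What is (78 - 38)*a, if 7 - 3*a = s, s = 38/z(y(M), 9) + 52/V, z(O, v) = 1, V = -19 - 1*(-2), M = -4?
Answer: -19000/51 ≈ -372.55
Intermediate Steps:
V = -17 (V = -19 + 2 = -17)
y(r) = -2 + 1/(2*r) (y(r) = -2 + 1/(r + r) = -2 + 1/(2*r))
s = 594/17 (s = 38/1 + 52/(-17) = 38*1 + 52*(-1/17) = 38 - 52/17 = 594/17 ≈ 34.941)
a = -475/51 (a = 7/3 - ⅓*594/17 = 7/3 - 198/17 = -475/51 ≈ -9.3137)
(78 - 38)*a = (78 - 38)*(-475/51) = 40*(-475/51) = -19000/51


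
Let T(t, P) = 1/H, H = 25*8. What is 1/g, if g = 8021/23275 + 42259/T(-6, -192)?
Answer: 23275/196715653021 ≈ 1.1832e-7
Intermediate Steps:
H = 200
T(t, P) = 1/200
g = 196715653021/23275 (g = 8021/23275 + 42259/(1/200) = 8021*(1/23275) + 42259*200 = 8021/23275 + 8451800 = 196715653021/23275 ≈ 8.4518e+6)
1/g = 1/(196715653021/23275) = 23275/196715653021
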